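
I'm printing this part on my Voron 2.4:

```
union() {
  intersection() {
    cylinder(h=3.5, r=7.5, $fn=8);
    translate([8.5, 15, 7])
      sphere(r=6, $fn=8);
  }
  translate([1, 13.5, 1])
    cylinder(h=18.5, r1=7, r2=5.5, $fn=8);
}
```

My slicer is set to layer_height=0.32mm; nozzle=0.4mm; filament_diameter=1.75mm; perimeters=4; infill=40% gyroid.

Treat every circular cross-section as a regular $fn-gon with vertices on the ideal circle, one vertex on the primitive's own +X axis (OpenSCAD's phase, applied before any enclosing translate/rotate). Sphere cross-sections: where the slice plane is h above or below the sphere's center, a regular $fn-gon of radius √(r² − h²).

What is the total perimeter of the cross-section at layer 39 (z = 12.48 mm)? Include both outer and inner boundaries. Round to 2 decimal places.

37.16 mm

At z = 12.48 mm: the cylinder does not reach this height (z outside [0, 3.5]); the r=6 sphere at (8.5, 15) slices to a regular 8-gon of circumradius 2.443 (√(r²−h²) with h=5.48 from center) (perimeter = 2·8·2.443·sin(180°/8) = 14.96 mm); After intersecting: at least one operand is absent at this height, so nothing remains; the cone at (1, 13.5): at t=0.621 of its height the radius interpolates to r₁+(r₂−r₁)t = 6.069, giving a regular 8-gon of that circumradius (perimeter = 2·8·6.069·sin(180°/8) = 37.16 mm); Taking the union: only the cone at (1, 13.5) is present, so the union is just that shape — boundary = 37.16 mm. Overall, the cross-section is a single solid region. Total boundary length (outer) = 37.16 mm.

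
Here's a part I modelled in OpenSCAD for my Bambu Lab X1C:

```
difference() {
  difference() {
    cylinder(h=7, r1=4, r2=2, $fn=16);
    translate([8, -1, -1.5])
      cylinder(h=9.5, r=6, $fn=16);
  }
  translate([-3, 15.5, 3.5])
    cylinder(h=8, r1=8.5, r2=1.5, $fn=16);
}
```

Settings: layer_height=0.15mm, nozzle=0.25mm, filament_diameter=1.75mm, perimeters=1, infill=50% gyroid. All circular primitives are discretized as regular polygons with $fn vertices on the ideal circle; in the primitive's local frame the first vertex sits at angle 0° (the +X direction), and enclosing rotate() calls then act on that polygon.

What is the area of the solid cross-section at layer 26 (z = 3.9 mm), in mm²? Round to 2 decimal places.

At z = 3.9 mm: the cone contributes a regular 16-gon of circumradius 2.886 (interpolated between r1=4 and r2=2 at t=0.557) (area = (16/2)·2.886²·sin(360°/16) = 25.49 mm²); the r=6 cylinder at (8, -1) contributes a regular 16-gon of circumradius 6 (area = (16/2)·6.000²·sin(360°/16) = 110.21 mm²); After the difference (first − rest): starting from the cone (25.49 mm²), the r=6 cylinder at (8, -1) partially overlaps it — only the 1.55 mm² overlap (of its 110.21 mm²) is removed, clipping the outline — area = 23.95 mm²; the cone at (-3, 15.5) contributes a regular 16-gon of circumradius 8.150 (interpolated between r1=8.5 and r2=1.5 at t=0.050) (area = (16/2)·8.150²·sin(360°/16) = 203.35 mm²); Taking the first minus the rest: starting from that combined region (23.95 mm²), the cone at (-3, 15.5) misses the remaining region (no effect) — area = 23.95 mm². Overall, the cross-section is a single solid region. Net area = 23.95 mm².

23.95 mm²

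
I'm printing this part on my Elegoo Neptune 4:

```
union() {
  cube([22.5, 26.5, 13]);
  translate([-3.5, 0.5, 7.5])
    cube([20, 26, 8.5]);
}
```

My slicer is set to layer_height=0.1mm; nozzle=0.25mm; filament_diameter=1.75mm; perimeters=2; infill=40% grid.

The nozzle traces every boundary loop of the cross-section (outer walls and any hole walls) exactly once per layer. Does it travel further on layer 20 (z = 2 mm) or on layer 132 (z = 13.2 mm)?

Layer 20 (z = 2): the 22.5×26.5 cube contributes its full rectangle (perimeter 98.00 mm); the cube at (-3.5, 0.5) is not intersected at this z (z outside [7.5, 16]); Taking the union: only the 22.5×26.5 cube is present, so the union is just that shape — boundary = 98.00 mm. So its perimeter = 98.00 mm. Layer 132 (z = 13.2): the cube is not intersected at this z (z outside [0, 13]); the 20×26 cube at (-3.5, 0.5) contributes its full rectangle (perimeter 92.00 mm); Combining (union): only the 20×26 cube at (-3.5, 0.5) is present, so the union is just that shape — boundary = 92.00 mm. So its perimeter = 92.00 mm. Layer 20 is larger (98.00 vs 92.00 mm).

layer 20 (z = 2 mm)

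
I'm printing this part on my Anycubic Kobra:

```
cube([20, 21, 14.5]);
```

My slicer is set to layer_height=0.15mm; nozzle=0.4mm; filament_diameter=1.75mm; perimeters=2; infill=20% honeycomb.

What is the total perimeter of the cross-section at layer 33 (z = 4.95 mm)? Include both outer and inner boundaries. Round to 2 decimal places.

At z = 4.95 mm: the 20×21 cube contributes its full rectangle (perimeter 82.00 mm). Overall, the cross-section is a single solid region. Total boundary length (outer) = 82.00 mm.

82.00 mm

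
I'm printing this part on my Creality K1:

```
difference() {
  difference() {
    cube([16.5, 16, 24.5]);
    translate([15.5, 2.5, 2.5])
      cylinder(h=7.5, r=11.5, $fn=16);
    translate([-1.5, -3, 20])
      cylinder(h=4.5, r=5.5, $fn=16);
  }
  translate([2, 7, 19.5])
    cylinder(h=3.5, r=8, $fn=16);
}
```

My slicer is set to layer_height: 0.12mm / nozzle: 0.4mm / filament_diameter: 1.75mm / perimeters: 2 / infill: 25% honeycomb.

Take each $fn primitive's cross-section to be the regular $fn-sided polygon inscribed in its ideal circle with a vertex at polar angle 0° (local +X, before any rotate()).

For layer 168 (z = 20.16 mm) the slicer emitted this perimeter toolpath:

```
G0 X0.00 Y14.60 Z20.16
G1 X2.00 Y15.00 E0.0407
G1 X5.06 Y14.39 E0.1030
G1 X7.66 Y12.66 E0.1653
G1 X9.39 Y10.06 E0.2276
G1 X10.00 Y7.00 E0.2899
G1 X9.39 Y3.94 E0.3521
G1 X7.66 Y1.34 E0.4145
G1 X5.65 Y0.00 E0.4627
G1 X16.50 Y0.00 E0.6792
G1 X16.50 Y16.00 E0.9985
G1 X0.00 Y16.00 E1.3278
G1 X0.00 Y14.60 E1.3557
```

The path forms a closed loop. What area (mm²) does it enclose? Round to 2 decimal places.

138.66 mm²

Apply the shoelace formula to the sequence of (X, Y) vertices; enclosed area = 138.66 mm².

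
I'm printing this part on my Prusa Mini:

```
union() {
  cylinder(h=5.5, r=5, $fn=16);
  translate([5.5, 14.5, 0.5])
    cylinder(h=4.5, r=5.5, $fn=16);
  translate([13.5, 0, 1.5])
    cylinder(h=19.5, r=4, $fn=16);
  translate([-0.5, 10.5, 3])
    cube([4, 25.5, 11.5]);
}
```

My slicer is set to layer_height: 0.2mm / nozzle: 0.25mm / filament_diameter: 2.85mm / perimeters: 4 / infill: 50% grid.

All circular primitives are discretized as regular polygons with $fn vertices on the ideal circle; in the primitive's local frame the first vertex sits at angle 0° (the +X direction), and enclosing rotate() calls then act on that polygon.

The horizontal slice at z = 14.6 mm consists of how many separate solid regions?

1

At z = 14.6 mm: the cylinder is not intersected at this z (z outside [0, 5.5]); the cylinder at (5.5, 14.5) is absent (z outside [0.5, 5]); the r=4 cylinder at (13.5, 0) contributes a regular 16-gon of circumradius 4; the cube at (-0.5, 10.5) is absent (z outside [3, 14.5]); Combining (union): only the r=4 cylinder at (13.5, 0) is present, so the union is just that shape — 1 connected region. The result has 1 disconnected region.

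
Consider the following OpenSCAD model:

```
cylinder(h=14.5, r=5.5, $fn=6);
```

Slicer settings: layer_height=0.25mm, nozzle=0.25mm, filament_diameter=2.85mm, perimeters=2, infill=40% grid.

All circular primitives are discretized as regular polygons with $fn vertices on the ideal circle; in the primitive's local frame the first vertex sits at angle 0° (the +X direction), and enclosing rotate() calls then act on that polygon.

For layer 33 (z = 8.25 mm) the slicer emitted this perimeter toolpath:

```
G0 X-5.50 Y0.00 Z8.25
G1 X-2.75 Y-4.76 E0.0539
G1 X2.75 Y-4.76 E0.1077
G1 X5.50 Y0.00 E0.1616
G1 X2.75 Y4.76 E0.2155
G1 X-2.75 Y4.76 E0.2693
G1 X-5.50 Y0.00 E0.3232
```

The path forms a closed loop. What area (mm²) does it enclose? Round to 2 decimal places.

Apply the shoelace formula to the sequence of (X, Y) vertices; enclosed area = 78.54 mm².

78.54 mm²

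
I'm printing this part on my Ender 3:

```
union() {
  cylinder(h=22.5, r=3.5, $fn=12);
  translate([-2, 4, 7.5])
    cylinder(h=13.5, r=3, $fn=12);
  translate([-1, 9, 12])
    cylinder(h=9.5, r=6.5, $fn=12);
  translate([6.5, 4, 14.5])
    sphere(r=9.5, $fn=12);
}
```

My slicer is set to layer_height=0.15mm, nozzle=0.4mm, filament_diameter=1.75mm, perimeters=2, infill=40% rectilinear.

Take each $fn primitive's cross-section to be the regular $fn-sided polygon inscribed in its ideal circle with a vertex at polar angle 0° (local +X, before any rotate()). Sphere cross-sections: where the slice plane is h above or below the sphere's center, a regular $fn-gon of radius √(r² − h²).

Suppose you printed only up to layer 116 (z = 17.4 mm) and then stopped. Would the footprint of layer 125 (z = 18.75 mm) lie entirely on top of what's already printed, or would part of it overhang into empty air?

Compare the two slices. At z = 17.4: the cylinder: section is a regular 12-gon, circumradius r=3.5 (area = (12/2)·3.500²·sin(360°/12) = 36.75 mm²); the r=3 cylinder at (-2, 4) contributes a regular 12-gon of circumradius 3 (area = (12/2)·3.000²·sin(360°/12) = 27.00 mm²); the r=6.5 cylinder at (-1, 9) contributes a regular 12-gon of circumradius 6.5 (area = (12/2)·6.500²·sin(360°/12) = 126.75 mm²); the sphere at (6.5, 4): section is a regular 12-gon, circumradius = √(r²−h²) = √(9.5²−2.9²) = 9.047 (area = (12/2)·9.047²·sin(360°/12) = 245.52 mm²); Taking the union: the regions partially overlap — summed areas 436.02 mm² minus the doubly-counted overlap 100.36 mm² gives 335.66 mm² — area = 335.66 mm². At z = 18.75: the r=3.5 cylinder contributes a regular 12-gon of circumradius 3.5 (area = (12/2)·3.500²·sin(360°/12) = 36.75 mm²); the r=3 cylinder at (-2, 4) contributes a regular 12-gon of circumradius 3 (area = (12/2)·3.000²·sin(360°/12) = 27.00 mm²); the r=6.5 cylinder at (-1, 9) gives a regular 12-gon of circumradius 6.5 (constant along its height) (area = (12/2)·6.500²·sin(360°/12) = 126.75 mm²); the r=9.5 sphere at (6.5, 4) slices to a regular 12-gon of circumradius 8.496 (√(r²−h²) with h=4.25 from center) (area = (12/2)·8.496²·sin(360°/12) = 216.56 mm²); Combining (union): the regions partially overlap — summed areas 407.06 mm² minus the doubly-counted overlap 89.75 mm² gives 317.32 mm² — area = 317.32 mm². Checking containment: the cross-section at z = 18.75 is a subset of the cross-section at z = 17.4.

entirely on top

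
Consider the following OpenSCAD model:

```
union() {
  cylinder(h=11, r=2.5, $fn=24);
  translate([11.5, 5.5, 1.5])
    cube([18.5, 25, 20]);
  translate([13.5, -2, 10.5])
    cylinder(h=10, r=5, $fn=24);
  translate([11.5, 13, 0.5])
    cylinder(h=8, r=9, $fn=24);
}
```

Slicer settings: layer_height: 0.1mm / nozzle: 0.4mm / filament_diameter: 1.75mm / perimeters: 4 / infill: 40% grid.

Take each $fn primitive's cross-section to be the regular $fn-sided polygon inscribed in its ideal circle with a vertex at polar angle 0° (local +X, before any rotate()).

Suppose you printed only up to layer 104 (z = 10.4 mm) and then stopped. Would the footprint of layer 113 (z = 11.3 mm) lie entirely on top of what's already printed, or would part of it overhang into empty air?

Compare the two slices. At z = 10.4: the cylinder: section is a regular 24-gon, circumradius r=2.5 (area = (24/2)·2.500²·sin(360°/24) = 19.41 mm²); the cube at (11.5, 5.5) is present — its section is the full 18.5×25 rectangle (area 462.50 mm²); the cylinder at (13.5, -2) is not intersected at this z (z outside [10.5, 20.5]); the cylinder at (11.5, 13) does not reach this height (z outside [0.5, 8.5]); Merging all regions: the 2 present regions are separate (no shared area or edge), so areas and boundary lengths simply add and each stays a separate island — area = 481.91 mm². At z = 11.3: the cylinder is not intersected at this z (z outside [0, 11]); the 18.5×25 cube at (11.5, 5.5) contributes its full rectangle (area 462.50 mm²); the r=5 cylinder at (13.5, -2) contributes a regular 24-gon of circumradius 5 (area = (24/2)·5.000²·sin(360°/24) = 77.65 mm²); the cylinder at (11.5, 13) is absent (z outside [0.5, 8.5]); Taking the union: the 2 present regions are separate (no shared area or edge), so areas and boundary lengths simply add and each stays a separate island — area = 540.15 mm². Checking containment: at z = 11.3 the cross-section extends beyond the z = 10.4 cross-section by about 77.65 mm².

part overhangs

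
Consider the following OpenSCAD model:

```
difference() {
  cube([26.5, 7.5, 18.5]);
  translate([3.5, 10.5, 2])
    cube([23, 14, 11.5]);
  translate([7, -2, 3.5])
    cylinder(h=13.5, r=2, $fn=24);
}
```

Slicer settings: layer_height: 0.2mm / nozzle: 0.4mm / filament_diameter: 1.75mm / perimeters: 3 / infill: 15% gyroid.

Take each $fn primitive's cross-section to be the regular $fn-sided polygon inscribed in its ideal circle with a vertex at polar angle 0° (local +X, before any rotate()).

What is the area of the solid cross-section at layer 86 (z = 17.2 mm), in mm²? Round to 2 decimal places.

198.75 mm²

At z = 17.2 mm: the cube is present — its section is the full 26.5×7.5 rectangle (area 198.75 mm²); the cube at (3.5, 10.5) is absent (z outside [2, 13.5]); the cylinder at (7, -2) is absent (z outside [3.5, 17]); Subtracting the remaining from the first: none of the subtracted shapes is present at this height, so the 26.5×7.5 cube is unchanged — area = 198.75 mm². Overall, the cross-section is a single solid region. Net area = 198.75 mm².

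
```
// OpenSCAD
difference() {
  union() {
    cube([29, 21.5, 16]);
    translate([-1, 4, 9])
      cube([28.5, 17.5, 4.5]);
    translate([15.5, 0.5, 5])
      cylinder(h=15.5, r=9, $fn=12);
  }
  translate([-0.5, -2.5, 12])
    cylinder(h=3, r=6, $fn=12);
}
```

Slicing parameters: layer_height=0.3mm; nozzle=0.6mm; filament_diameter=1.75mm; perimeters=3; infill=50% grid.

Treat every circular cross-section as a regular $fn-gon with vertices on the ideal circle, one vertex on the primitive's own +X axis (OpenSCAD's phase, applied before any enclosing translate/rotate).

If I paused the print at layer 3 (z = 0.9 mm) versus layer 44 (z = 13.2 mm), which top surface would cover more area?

layer 44 (z = 13.2 mm)

Layer 3 (z = 0.9): the cube is present — its section is the full 29×21.5 rectangle (area 623.50 mm²); the cube at (-1, 4) is absent (z outside [9, 13.5]); the cylinder at (15.5, 0.5) is not intersected at this z (z outside [5, 20.5]); Combining (union): only the 29×21.5 cube is present, so the union is just that shape — area = 623.50 mm²; the cylinder at (-0.5, -2.5) is not intersected at this z (z outside [12, 15]); After the difference (first − rest): none of the subtracted shapes is present at this height, so that combined region is unchanged — area = 623.50 mm². So its area = 623.50 mm². Layer 44 (z = 13.2): the cube is present — its section is the full 29×21.5 rectangle (area 623.50 mm²); the cube at (-1, 4) (footprint 28.5×17.5) is included at this height (area 498.75 mm²); the r=9 cylinder at (15.5, 0.5) gives a regular 12-gon of circumradius 9 (constant along its height) (area = (12/2)·9.000²·sin(360°/12) = 243.00 mm²); Taking the union: the regions partially overlap — summed areas 1365.25 mm² minus the doubly-counted overlap 611.68 mm² gives 753.57 mm² — area = 753.57 mm²; the cylinder at (-0.5, -2.5): section is a regular 12-gon, circumradius r=6 (area = (12/2)·6.000²·sin(360°/12) = 108.00 mm²); Taking the first minus the rest: starting from that combined region (753.57 mm²), the r=6 cylinder at (-0.5, -2.5) partially overlaps it — only the 11.12 mm² overlap (of its 108.00 mm²) is removed, clipping the outline — area = 742.45 mm². So its area = 742.45 mm². Layer 44 is larger (742.45 vs 623.50 mm²).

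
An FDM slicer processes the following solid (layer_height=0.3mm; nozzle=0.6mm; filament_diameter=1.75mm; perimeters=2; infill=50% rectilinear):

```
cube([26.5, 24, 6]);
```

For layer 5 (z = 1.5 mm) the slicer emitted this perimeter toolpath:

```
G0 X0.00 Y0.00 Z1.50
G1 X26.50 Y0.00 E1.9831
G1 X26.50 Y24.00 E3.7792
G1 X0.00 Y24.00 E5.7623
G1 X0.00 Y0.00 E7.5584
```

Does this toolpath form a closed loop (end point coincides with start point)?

Start point (G0): (0.00, 0.00). End point (last G1): the path returns to the start — closed.

yes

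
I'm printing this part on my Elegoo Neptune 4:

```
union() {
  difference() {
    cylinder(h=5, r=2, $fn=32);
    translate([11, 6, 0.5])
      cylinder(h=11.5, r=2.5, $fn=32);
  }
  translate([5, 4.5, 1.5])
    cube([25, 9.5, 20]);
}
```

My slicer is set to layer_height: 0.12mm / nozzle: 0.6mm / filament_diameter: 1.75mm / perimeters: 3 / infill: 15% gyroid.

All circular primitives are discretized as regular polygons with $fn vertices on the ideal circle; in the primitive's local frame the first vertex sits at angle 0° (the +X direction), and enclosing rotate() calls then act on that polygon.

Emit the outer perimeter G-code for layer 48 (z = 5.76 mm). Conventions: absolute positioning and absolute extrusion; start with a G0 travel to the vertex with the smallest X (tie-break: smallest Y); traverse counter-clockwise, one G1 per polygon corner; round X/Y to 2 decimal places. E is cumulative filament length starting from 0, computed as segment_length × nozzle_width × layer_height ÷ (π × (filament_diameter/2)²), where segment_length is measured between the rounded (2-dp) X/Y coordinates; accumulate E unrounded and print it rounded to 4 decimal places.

At z = 5.76 mm: the cylinder is not intersected at this z (z outside [0, 5]); the r=2.5 cylinder at (11, 6) gives a regular 32-gon of circumradius 2.5 (constant along its height); After the difference (first − rest): the first operand is absent here, so nothing remains; the 25×9.5 cube at (5, 4.5) contributes its full rectangle; Combining (union): only the 25×9.5 cube at (5, 4.5) is present, so the union is just that shape — 1 connected region. The outline is a single polygon with 4 vertices. Extrusion per mm of travel: 0.6 × 0.12 / (π × 0.875²) = 0.029934. Accumulating E over each segment gives final E = 2.0655.

G0 X5.00 Y4.50 Z5.76
G1 X30.00 Y4.50 E0.7484
G1 X30.00 Y14.00 E1.0327
G1 X5.00 Y14.00 E1.7811
G1 X5.00 Y4.50 E2.0655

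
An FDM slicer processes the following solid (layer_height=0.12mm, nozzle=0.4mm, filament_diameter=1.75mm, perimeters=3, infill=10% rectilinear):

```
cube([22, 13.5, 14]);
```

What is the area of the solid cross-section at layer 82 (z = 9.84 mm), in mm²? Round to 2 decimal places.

At z = 9.84 mm: the 22×13.5 cube contributes its full rectangle (area 297.00 mm²). Overall, the cross-section is a single solid region. Net area = 297.00 mm².

297.00 mm²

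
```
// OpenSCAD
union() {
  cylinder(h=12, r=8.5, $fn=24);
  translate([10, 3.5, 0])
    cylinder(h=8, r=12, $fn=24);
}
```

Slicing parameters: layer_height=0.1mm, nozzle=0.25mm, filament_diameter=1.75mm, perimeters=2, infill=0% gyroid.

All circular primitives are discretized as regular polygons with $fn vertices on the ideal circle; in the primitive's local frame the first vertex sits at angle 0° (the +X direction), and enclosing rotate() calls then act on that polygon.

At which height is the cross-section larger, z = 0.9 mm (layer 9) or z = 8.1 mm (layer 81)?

layer 9 (z = 0.9 mm)

Layer 9 (z = 0.9): the r=8.5 cylinder gives a regular 24-gon of circumradius 8.5 (constant along its height) (area = (24/2)·8.500²·sin(360°/24) = 224.40 mm²); the r=12 cylinder at (10, 3.5) gives a regular 24-gon of circumradius 12 (constant along its height) (area = (24/2)·12.000²·sin(360°/24) = 447.24 mm²); Taking the union: the regions partially overlap — summed areas 671.64 mm² minus the doubly-counted overlap 116.70 mm² gives 554.93 mm² — area = 554.93 mm². So its area = 554.93 mm². Layer 81 (z = 8.1): the r=8.5 cylinder gives a regular 24-gon of circumradius 8.5 (constant along its height) (area = (24/2)·8.500²·sin(360°/24) = 224.40 mm²); the cylinder at (10, 3.5) is absent (z outside [0, 8]); Merging all regions: only the r=8.5 cylinder is present, so the union is just that shape — area = 224.40 mm². So its area = 224.40 mm². Layer 9 is larger (554.93 vs 224.40 mm²).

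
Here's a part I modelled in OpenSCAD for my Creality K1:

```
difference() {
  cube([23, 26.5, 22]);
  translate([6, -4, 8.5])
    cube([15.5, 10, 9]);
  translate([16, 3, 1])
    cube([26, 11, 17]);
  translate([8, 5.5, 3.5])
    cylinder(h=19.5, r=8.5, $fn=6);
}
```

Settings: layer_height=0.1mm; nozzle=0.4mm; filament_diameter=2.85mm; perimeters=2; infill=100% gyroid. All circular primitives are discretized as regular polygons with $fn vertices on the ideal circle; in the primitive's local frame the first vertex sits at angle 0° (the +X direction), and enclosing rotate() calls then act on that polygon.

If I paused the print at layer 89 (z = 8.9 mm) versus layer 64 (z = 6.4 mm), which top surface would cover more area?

layer 64 (z = 6.4 mm)

Layer 89 (z = 8.9): the cube is present — its section is the full 23×26.5 rectangle (area 609.50 mm²); the cube at (6, -4) is present — its section is the full 15.5×10 rectangle (area 155.00 mm²); the cube at (16, 3) is present — its section is the full 26×11 rectangle (area 286.00 mm²); the r=8.5 cylinder at (8, 5.5) contributes a regular 6-gon of circumradius 8.5 (area = (6/2)·8.500²·sin(360°/6) = 187.71 mm²); Taking the first minus the rest: starting from the 23×26.5 cube (609.50 mm²), the 15.5×10 cube at (6, -4) partially overlaps it — only the 93.00 mm² overlap (of its 155.00 mm²) is removed, clipping the outline; the 26×11 cube at (16, 3) partially overlaps it — only the 60.50 mm² overlap (of its 286.00 mm²) is removed, clipping the outline; the r=8.5 cylinder at (8, 5.5) partially overlaps it — only the 115.22 mm² overlap (of its 187.71 mm²) is removed, clipping the outline — area = 340.78 mm². So its area = 340.78 mm². Layer 64 (z = 6.4): the cube (footprint 23×26.5) is included at this height (area 609.50 mm²); the cube at (6, -4) is absent (z outside [8.5, 17.5]); the cube at (16, 3) is present — its section is the full 26×11 rectangle (area 286.00 mm²); the cylinder at (8, 5.5): section is a regular 6-gon, circumradius r=8.5 (area = (6/2)·8.500²·sin(360°/6) = 187.71 mm²); Subtracting the remaining from the first: starting from the 23×26.5 cube (609.50 mm²), the 26×11 cube at (16, 3) partially overlaps it — only the 77.00 mm² overlap (of its 286.00 mm²) is removed, clipping the outline; the r=8.5 cylinder at (8, 5.5) partially overlaps it — only the 169.02 mm² overlap (of its 187.71 mm²) is removed, clipping the outline — area = 363.48 mm². So its area = 363.48 mm². Layer 64 is larger (363.48 vs 340.78 mm²).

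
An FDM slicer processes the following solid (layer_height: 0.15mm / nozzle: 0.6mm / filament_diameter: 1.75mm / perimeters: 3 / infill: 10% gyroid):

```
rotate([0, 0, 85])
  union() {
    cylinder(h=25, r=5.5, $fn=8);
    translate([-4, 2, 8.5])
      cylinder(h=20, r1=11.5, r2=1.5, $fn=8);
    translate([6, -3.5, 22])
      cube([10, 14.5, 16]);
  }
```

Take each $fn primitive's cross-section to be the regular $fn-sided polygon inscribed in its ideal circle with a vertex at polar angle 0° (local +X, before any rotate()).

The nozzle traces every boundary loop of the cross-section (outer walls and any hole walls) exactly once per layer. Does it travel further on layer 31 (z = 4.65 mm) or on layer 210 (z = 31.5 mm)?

Layer 31 (z = 4.65): the cylinder: section is a regular 8-gon, circumradius r=5.5 (perimeter = 2·8·5.500·sin(180°/8) = 33.68 mm); the cone at (-4, 2) does not reach this height (z outside [8.5, 28.5]); the cube at (6, -3.5) is absent (z outside [22, 38]); Taking the union: only the r=5.5 cylinder is present, so the union is just that shape — boundary = 33.68 mm; (rotated 85° about Z; rotation is an isometry so areas/perimeters/island counts are preserved). So its perimeter = 33.68 mm. Layer 210 (z = 31.5): the cylinder is not intersected at this z (z outside [0, 25]); the cone at (-4, 2) is absent (z outside [8.5, 28.5]); the cube at (6, -3.5) (footprint 10×14.5) is included at this height (perimeter 49.00 mm); Merging all regions: only the 10×14.5 cube at (6, -3.5) is present, so the union is just that shape — boundary = 49.00 mm; (rotated 85° about Z; rotation is an isometry so areas/perimeters/island counts are preserved). So its perimeter = 49.00 mm. Layer 210 is larger (49.00 vs 33.68 mm).

layer 210 (z = 31.5 mm)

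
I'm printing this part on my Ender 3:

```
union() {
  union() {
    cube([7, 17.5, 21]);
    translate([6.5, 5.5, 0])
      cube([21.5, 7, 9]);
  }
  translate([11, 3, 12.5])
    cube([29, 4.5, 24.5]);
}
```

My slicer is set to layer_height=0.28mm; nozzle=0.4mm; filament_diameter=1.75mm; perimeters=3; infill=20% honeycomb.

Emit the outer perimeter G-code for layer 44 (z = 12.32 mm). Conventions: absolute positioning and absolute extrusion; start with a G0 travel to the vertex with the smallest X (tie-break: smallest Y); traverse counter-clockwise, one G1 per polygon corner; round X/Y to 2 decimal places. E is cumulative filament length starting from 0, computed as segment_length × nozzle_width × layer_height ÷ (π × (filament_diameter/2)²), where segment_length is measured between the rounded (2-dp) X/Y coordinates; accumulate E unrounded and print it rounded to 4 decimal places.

G0 X0.00 Y0.00 Z12.32
G1 X7.00 Y0.00 E0.3259
G1 X7.00 Y17.50 E1.1408
G1 X0.00 Y17.50 E1.4668
G1 X0.00 Y0.00 E2.2816

At z = 12.32 mm: the cube is present — its section is the full 7×17.5 rectangle; the cube at (6.5, 5.5) is absent (z outside [0, 9]); Combining (union): only the 7×17.5 cube is present, so the union is just that shape — 1 connected region; the cube at (11, 3) is not intersected at this z (z outside [12.5, 37]); Taking the union: only that combined region is present, so the union is just that shape — 1 connected region. The outline is a single polygon with 4 vertices. Extrusion per mm of travel: 0.4 × 0.28 / (π × 0.875²) = 0.046564. Accumulating E over each segment gives final E = 2.2816.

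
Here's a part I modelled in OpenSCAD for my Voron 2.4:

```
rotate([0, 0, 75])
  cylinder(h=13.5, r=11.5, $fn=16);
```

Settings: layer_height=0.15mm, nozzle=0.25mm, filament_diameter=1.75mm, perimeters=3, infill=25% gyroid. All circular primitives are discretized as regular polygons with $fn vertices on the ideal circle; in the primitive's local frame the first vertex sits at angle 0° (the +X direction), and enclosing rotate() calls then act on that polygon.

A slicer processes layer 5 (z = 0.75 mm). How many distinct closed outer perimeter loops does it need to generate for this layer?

1

At z = 0.75 mm: the r=11.5 cylinder contributes a regular 16-gon of circumradius 11.5; (rotated 75° about Z; rotation is an isometry so areas/perimeters/island counts are preserved). The result has 1 disconnected region.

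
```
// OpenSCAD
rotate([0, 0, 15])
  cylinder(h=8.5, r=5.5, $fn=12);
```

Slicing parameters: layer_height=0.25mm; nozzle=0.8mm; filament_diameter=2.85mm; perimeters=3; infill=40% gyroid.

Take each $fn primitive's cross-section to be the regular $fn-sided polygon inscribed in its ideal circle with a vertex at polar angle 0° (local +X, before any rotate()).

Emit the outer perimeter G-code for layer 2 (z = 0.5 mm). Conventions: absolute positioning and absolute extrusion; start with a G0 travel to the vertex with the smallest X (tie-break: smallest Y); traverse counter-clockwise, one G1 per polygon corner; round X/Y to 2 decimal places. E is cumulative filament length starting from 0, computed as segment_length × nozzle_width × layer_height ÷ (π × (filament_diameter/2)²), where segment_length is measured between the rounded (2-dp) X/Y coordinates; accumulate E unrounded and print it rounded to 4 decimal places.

G0 X-5.31 Y-1.42 Z0.50
G1 X-3.89 Y-3.89 E0.0893
G1 X-1.42 Y-5.31 E0.1786
G1 X1.42 Y-5.31 E0.2677
G1 X3.89 Y-3.89 E0.3570
G1 X5.31 Y-1.42 E0.4463
G1 X5.31 Y1.42 E0.5354
G1 X3.89 Y3.89 E0.6247
G1 X1.42 Y5.31 E0.7140
G1 X-1.42 Y5.31 E0.8030
G1 X-3.89 Y3.89 E0.8924
G1 X-5.31 Y1.42 E0.9817
G1 X-5.31 Y-1.42 E1.0707

At z = 0.5 mm: the r=5.5 cylinder contributes a regular 12-gon of circumradius 5.5; (rotated 15° about Z; rotation is an isometry so areas/perimeters/island counts are preserved). The outline is a single polygon with 12 vertices. Extrusion per mm of travel: 0.8 × 0.25 / (π × 1.425²) = 0.031351. Accumulating E over each segment gives final E = 1.0707.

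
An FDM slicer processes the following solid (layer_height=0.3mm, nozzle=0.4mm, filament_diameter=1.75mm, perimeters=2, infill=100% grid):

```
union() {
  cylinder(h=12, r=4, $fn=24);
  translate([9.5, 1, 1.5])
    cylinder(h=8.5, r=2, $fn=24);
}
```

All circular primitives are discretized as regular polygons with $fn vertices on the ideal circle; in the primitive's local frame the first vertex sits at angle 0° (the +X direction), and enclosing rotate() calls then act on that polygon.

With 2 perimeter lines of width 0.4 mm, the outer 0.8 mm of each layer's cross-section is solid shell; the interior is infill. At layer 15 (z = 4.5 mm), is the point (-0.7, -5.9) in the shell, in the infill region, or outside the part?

outside

At z = 4.5 mm: the r=4 cylinder contributes a regular 24-gon of circumradius 4; the r=2 cylinder at (9.5, 1) gives a regular 24-gon of circumradius 2 (constant along its height); Taking the union: the 2 present regions are separate (no shared area or edge), so areas and boundary lengths simply add and each stays a separate island — 2 connected regions. Overall, the cross-section has 2 separate islands. The nearest boundary edge runs (-0.00, -4.00)→(-1.04, -3.86); distance from the point to it = 1.98 mm. The point is not inside any of the regions above, so it lies outside the cross-section (1.98 mm from the nearest boundary).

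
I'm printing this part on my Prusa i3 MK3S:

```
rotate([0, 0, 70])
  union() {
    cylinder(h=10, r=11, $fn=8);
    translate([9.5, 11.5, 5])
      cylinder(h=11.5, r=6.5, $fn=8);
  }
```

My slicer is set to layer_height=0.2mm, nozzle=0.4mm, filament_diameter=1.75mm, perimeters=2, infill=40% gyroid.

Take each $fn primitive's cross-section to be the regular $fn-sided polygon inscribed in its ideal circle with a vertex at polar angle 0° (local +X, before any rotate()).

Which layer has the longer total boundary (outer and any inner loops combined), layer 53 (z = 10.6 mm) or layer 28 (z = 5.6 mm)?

layer 28 (z = 5.6 mm)

Layer 53 (z = 10.6): the cylinder is absent (z outside [0, 10]); the r=6.5 cylinder at (9.5, 11.5) contributes a regular 8-gon of circumradius 6.5 (perimeter = 2·8·6.500·sin(180°/8) = 39.80 mm); Combining (union): only the r=6.5 cylinder at (9.5, 11.5) is present, so the union is just that shape — boundary = 39.80 mm; (whole slice rotated 70° about Z — lengths, areas and connectivity unchanged). So its perimeter = 39.80 mm. Layer 28 (z = 5.6): the cylinder: section is a regular 8-gon, circumradius r=11 (perimeter = 2·8·11.000·sin(180°/8) = 67.35 mm); the r=6.5 cylinder at (9.5, 11.5) gives a regular 8-gon of circumradius 6.5 (constant along its height) (perimeter = 2·8·6.500·sin(180°/8) = 39.80 mm); Taking the union: the regions partially overlap (shared area 8.07 mm²), so the edge portions inside another operand are dropped and the merged outline is re-measured after clipping — boundary = 93.30 mm; (whole slice rotated 70° about Z — lengths, areas and connectivity unchanged). So its perimeter = 93.30 mm. Layer 28 is larger (93.30 vs 39.80 mm).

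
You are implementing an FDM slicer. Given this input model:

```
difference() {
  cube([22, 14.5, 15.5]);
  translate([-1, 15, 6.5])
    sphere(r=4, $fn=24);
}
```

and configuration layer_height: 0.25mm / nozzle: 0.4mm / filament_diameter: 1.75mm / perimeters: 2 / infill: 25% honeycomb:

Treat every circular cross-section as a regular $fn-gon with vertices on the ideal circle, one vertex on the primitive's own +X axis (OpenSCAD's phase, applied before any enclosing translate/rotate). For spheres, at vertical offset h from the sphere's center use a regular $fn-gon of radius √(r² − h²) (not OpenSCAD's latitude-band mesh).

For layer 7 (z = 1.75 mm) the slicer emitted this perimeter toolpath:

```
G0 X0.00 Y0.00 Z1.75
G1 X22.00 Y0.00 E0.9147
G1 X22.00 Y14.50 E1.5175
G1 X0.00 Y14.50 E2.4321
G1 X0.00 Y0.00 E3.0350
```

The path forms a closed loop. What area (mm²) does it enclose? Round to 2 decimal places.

Apply the shoelace formula to the sequence of (X, Y) vertices; enclosed area = 319.00 mm².

319.00 mm²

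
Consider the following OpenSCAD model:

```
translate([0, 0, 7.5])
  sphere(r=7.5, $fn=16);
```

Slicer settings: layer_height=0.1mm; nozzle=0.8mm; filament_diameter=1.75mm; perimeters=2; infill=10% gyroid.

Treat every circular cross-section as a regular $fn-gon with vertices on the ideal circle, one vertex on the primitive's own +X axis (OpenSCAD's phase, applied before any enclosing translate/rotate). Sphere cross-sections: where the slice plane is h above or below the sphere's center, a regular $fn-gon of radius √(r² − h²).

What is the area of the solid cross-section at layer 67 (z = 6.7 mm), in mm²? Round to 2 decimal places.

170.25 mm²

At z = 6.7 mm: the r=7.5 sphere slices to a regular 16-gon of circumradius 7.457 (√(r²−h²) with h=0.8 from center) (area = (16/2)·7.457²·sin(360°/16) = 170.25 mm²). Overall, the cross-section is a single solid region. Net area = 170.25 mm².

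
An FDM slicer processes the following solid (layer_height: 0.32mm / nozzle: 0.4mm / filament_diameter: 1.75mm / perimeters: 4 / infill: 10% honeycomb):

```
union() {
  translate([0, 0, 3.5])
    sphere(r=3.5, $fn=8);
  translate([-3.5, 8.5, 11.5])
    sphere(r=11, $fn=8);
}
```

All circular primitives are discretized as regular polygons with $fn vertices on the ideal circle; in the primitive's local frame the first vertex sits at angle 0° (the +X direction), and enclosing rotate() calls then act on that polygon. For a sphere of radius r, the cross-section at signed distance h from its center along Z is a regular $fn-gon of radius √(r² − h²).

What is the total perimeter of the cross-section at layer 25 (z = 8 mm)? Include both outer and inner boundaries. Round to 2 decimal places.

63.85 mm

At z = 8 mm: the sphere is absent (|z−center|=4.500 > r=3.5); the r=11 sphere at (-3.5, 8.5) contributes a regular 8-gon of circumradius √(11²−3.5²) = 10.428 (perimeter = 2·8·10.428·sin(180°/8) = 63.85 mm); Merging all regions: only the r=11 sphere at (-3.5, 8.5) is present, so the union is just that shape — boundary = 63.85 mm. Overall, the cross-section is a single solid region. Total boundary length (outer) = 63.85 mm.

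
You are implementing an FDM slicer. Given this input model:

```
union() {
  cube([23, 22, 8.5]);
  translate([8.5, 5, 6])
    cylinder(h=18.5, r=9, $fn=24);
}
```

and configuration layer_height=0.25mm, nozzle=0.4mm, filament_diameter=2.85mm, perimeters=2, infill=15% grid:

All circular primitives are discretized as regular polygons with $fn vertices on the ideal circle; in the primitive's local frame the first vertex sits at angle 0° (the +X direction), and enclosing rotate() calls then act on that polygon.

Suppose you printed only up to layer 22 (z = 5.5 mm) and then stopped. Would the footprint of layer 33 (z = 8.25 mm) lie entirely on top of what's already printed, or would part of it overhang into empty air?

Compare the two slices. At z = 5.5: the cube is present — its section is the full 23×22 rectangle (area 506.00 mm²); the cylinder at (8.5, 5) does not reach this height (z outside [6, 24.5]); Merging all regions: only the 23×22 cube is present, so the union is just that shape — area = 506.00 mm². At z = 8.25: the cube is present — its section is the full 23×22 rectangle (area 506.00 mm²); the cylinder at (8.5, 5): section is a regular 24-gon, circumradius r=9 (area = (24/2)·9.000²·sin(360°/24) = 251.57 mm²); Combining (union): the regions partially overlap — summed areas 757.57 mm² minus the doubly-counted overlap 208.69 mm² gives 548.89 mm² — area = 548.89 mm². Checking containment: at z = 8.25 the cross-section extends beyond the z = 5.5 cross-section by about 42.89 mm².

part overhangs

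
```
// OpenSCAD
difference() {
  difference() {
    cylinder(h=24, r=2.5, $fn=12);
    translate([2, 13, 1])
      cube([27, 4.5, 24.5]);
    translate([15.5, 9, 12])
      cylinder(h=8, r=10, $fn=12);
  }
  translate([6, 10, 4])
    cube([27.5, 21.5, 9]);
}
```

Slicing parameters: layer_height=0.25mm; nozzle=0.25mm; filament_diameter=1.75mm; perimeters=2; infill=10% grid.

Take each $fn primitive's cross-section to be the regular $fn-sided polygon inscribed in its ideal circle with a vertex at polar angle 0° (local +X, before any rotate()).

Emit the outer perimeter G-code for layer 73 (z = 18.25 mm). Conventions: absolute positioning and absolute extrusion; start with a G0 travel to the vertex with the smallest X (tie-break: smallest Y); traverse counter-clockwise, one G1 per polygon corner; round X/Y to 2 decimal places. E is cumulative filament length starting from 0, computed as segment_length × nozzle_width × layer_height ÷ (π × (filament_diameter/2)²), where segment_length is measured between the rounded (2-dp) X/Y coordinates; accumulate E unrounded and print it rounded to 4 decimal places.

G0 X-2.50 Y0.00 Z18.25
G1 X-2.17 Y-1.25 E0.0336
G1 X-1.25 Y-2.17 E0.0674
G1 X0.00 Y-2.50 E0.1010
G1 X1.25 Y-2.17 E0.1346
G1 X2.17 Y-1.25 E0.1684
G1 X2.50 Y0.00 E0.2020
G1 X2.17 Y1.25 E0.2356
G1 X1.25 Y2.17 E0.2694
G1 X0.00 Y2.50 E0.3030
G1 X-1.25 Y2.17 E0.3366
G1 X-2.17 Y1.25 E0.3704
G1 X-2.50 Y0.00 E0.4040

At z = 18.25 mm: the cylinder: section is a regular 12-gon, circumradius r=2.5; the 27×4.5 cube at (2, 13) contributes its full rectangle; the r=10 cylinder at (15.5, 9) contributes a regular 12-gon of circumradius 10; Subtracting the remaining from the first: starting from the r=2.5 cylinder, the 27×4.5 cube at (2, 13) misses the remaining region (no effect); the r=10 cylinder at (15.5, 9) misses the remaining region (no effect) — 1 connected region; the cube at (6, 10) is not intersected at this z (z outside [4, 13]); Taking the first minus the rest: none of the subtracted shapes is present at this height, so that combined region is unchanged — 1 connected region. The outline is a single polygon with 12 vertices. Extrusion per mm of travel: 0.25 × 0.25 / (π × 0.875²) = 0.025984. Accumulating E over each segment gives final E = 0.4040.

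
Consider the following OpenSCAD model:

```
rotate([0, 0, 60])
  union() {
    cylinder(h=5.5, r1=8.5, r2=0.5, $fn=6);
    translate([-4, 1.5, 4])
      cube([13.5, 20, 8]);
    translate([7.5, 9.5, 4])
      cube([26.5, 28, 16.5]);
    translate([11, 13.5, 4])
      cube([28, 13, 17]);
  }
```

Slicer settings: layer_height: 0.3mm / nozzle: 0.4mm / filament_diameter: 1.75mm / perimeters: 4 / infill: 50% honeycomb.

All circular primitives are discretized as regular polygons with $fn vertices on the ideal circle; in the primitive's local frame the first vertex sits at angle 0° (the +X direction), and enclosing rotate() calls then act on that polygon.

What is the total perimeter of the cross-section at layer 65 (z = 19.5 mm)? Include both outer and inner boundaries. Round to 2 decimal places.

119.00 mm

At z = 19.5 mm: the cone is absent (z outside [0, 5.5]); the cube at (-4, 1.5) is absent (z outside [4, 12]); the 26.5×28 cube at (7.5, 9.5) contributes its full rectangle (perimeter 109.00 mm); the 28×13 cube at (11, 13.5) contributes its full rectangle (perimeter 82.00 mm); Taking the union: the regions partially overlap (shared area 299.00 mm²), so the edge portions inside another operand are dropped and the merged outline is re-measured after clipping — boundary = 119.00 mm; (whole slice rotated 60° about Z — lengths, areas and connectivity unchanged). Overall, the cross-section is a single solid region. Total boundary length (outer) = 119.00 mm.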